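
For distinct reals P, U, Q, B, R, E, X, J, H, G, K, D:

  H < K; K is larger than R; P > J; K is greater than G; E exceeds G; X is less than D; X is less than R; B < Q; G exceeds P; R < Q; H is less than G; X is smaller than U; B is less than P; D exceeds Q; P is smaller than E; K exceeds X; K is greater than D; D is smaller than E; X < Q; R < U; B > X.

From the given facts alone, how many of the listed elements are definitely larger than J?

The elements the relations force above J are P, G, E, K — no chain reaches any other.
That is 4.

4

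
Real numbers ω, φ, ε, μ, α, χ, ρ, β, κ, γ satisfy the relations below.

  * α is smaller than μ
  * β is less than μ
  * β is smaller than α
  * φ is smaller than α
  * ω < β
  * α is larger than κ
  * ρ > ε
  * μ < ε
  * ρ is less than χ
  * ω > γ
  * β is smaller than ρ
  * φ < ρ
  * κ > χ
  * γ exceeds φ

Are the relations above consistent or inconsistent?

Chaining the given relations yields α < μ < ε < ρ < χ < κ, so α < κ. But one relation states κ < α. These cannot both hold.

inconsistent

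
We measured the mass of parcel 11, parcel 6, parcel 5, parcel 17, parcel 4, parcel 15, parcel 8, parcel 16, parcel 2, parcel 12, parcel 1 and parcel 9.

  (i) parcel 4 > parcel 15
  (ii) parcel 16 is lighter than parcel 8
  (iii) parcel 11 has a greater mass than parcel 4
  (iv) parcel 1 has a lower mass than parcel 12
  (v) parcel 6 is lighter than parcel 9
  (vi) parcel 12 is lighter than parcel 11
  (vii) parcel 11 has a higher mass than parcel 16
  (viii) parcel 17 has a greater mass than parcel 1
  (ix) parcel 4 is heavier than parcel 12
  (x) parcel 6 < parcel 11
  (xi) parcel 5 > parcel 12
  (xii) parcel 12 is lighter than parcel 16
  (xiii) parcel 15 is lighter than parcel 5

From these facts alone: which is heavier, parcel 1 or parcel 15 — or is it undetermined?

undetermined

Following every chain through parcel 1: above parcel 1 we get parcel 12, parcel 16, parcel 5, parcel 17, parcel 8, parcel 4, parcel 11.
parcel 15 is not reached, and no chain runs the other way from parcel 15 to parcel 1.
So the given relations leave the order of parcel 1 and parcel 15 undetermined.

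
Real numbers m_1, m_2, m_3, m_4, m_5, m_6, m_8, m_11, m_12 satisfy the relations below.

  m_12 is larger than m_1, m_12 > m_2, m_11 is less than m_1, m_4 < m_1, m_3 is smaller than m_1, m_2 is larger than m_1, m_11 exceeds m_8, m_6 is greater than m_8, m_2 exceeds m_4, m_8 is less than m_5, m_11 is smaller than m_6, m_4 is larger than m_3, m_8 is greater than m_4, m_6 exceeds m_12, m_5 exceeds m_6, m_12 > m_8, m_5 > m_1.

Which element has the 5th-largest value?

Piecing the relations together gives one ordering: m_3 < m_4 < m_8 < m_11 < m_1 < m_2 < m_12 < m_6 < m_5.
Counting 5 from the largest end gives m_1.

m_1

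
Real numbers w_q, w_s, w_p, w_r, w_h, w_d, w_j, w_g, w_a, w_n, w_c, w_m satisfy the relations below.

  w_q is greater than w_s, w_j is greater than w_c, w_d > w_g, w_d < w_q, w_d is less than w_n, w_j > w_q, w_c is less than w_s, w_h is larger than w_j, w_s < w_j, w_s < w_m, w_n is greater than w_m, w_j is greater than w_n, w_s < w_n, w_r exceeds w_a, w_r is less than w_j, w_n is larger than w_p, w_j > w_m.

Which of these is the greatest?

Chaining downward from w_h: directly below it, w_j; then w_c, w_s, w_m, w_r, w_n, w_q; then w_d, w_p, w_a; then w_g.
That covers every other element, and nothing is given above w_h, so w_h is the greatest.

w_h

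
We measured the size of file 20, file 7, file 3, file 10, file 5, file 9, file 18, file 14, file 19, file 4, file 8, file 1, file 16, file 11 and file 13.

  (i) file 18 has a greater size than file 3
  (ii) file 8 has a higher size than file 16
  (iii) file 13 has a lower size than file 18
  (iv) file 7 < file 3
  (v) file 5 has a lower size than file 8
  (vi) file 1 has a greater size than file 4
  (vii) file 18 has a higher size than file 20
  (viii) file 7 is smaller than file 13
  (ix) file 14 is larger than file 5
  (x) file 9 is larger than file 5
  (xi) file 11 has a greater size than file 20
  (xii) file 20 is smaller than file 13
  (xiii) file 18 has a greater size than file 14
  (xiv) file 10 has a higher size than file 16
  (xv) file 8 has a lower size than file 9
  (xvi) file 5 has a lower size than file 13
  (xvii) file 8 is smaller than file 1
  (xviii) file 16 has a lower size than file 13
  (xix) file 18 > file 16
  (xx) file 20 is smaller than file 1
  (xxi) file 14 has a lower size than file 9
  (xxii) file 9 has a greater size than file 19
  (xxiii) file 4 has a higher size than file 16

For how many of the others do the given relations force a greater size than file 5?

6

Directly above file 5: file 14, file 8, file 9, file 13.
One step further: file 18, file 1 (6 so far).
No other element is forced above file 5 by the given relations, so the count is 6.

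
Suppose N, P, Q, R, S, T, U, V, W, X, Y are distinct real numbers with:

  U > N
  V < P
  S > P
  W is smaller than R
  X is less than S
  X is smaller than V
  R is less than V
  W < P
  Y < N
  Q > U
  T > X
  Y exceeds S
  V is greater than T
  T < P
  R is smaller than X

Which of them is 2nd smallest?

R

Piecing the relations together gives one ordering: W < R < X < T < V < P < S < Y < N < U < Q.
Counting 2 from the smallest end gives R.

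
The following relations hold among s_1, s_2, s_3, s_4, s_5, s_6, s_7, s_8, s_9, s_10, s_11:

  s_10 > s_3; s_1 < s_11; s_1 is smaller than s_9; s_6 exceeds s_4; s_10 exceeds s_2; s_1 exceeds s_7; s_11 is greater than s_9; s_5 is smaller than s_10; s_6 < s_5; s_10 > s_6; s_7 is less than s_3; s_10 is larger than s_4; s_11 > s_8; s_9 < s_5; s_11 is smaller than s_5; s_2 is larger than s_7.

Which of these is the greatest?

s_10

s_7 is not greatest since s_7 < s_3; s_3 is not greatest since s_3 < s_10; s_8 is not greatest since s_8 < s_11; s_4 is not greatest since s_4 < s_6; s_1 is not greatest since s_1 < s_9; s_2 is not greatest since s_2 < s_10; s_9 is not greatest since s_9 < s_11; s_6 is not greatest since s_6 < s_10; s_11 is not greatest since s_11 < s_5; s_5 is not greatest since s_5 < s_10.
Only s_10 has nothing above it, so s_10 is the greatest.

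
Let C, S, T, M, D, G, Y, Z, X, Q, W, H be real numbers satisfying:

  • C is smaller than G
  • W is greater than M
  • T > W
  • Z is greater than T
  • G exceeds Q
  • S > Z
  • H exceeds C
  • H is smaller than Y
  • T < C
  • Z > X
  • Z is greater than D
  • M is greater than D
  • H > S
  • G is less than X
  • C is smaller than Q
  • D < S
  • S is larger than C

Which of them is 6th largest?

The consecutive relations fix a unique order: D < M < W < T < C < Q < G < X < Z < S < H < Y.
The 6th largest is G.

G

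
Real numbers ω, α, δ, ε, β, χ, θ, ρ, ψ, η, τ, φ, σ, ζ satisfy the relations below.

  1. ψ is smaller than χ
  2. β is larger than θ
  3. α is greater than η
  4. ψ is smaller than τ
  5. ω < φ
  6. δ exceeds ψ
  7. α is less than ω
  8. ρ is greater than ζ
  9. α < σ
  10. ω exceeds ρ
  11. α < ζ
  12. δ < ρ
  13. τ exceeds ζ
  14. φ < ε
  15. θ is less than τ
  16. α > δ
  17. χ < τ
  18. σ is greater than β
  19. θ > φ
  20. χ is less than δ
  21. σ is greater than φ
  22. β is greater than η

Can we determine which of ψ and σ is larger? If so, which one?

σ

The relevant relations are ψ < χ; χ < δ; δ < α; α < ζ; ζ < ρ; ρ < ω; ω < φ; φ < θ; θ < β; β < σ.
Together: ψ < χ < δ < α < ζ < ρ < ω < φ < θ < β < σ.
So σ is larger.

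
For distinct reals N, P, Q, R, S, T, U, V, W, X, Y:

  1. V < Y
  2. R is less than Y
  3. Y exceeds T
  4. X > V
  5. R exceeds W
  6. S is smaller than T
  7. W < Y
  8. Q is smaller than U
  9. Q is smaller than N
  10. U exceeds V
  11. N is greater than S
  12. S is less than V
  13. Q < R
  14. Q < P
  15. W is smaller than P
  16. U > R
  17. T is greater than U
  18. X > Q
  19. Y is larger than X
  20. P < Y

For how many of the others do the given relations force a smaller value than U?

The elements the relations force below U are W, S, Q, V, R — no chain reaches any other.
That is 5.

5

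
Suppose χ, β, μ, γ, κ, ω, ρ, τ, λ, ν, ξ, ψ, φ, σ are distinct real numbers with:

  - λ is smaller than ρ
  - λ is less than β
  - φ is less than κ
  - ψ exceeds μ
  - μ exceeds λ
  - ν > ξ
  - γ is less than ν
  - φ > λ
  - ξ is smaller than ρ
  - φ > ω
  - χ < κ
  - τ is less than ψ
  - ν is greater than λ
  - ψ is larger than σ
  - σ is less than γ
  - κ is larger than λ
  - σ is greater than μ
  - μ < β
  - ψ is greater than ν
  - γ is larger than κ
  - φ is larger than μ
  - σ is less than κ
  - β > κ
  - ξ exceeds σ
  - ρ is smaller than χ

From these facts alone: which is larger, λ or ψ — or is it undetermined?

λ < μ and μ < σ give λ < σ.
With σ < ξ: λ < μ < σ < ξ.
With ξ < ρ: λ < μ < σ < ξ < ρ.
Then ρ < χ extends the chain to χ.
Then χ < κ extends the chain to κ.
Then κ < γ extends the chain to γ.
Then γ < ν extends the chain to ν.
Then ν < ψ extends the chain to ψ.
So ψ is larger.

ψ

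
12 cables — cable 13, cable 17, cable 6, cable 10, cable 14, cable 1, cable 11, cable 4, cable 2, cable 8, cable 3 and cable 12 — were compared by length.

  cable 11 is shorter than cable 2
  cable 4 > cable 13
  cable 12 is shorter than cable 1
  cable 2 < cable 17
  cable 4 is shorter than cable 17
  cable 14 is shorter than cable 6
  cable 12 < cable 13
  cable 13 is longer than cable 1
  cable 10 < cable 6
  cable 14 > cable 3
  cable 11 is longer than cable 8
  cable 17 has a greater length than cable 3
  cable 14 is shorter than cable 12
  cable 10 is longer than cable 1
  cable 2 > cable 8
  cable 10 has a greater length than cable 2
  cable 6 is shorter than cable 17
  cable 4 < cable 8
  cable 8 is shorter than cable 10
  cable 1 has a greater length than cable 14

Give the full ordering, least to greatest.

The consecutive links are each given: cable 3 < cable 14; cable 14 < cable 12; cable 12 < cable 1; cable 1 < cable 13; cable 13 < cable 4; cable 4 < cable 8; cable 8 < cable 11; cable 11 < cable 2; cable 2 < cable 10; cable 10 < cable 6; cable 6 < cable 17.

cable 3 < cable 14 < cable 12 < cable 1 < cable 13 < cable 4 < cable 8 < cable 11 < cable 2 < cable 10 < cable 6 < cable 17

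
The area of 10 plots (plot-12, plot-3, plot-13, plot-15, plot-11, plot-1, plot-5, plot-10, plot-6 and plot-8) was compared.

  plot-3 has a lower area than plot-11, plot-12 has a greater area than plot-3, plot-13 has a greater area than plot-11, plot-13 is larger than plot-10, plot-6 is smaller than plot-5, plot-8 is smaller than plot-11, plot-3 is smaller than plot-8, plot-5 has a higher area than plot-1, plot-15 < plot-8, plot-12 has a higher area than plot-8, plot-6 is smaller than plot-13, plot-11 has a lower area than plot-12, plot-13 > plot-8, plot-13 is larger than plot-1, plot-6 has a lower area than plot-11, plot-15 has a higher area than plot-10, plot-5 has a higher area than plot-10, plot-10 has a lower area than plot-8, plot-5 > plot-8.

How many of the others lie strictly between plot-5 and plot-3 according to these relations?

1

The relations place plot-3 below plot-5. An element lies strictly between them when it is forced above plot-3 and also forced below plot-5.
Above plot-3: {plot-8, plot-11, plot-12, plot-13}. Below plot-5: {plot-10, plot-15, plot-1, plot-8, plot-6}.
Intersection: {plot-8} — 1.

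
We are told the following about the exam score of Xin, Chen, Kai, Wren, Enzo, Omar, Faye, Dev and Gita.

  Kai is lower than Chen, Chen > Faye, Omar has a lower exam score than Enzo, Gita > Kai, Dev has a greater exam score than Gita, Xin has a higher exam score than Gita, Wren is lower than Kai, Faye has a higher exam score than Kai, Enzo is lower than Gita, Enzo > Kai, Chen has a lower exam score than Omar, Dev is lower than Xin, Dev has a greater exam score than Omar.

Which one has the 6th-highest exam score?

Piecing the relations together gives one ordering: Wren < Kai < Faye < Chen < Omar < Enzo < Gita < Dev < Xin.
Counting 6 from the largest end gives Chen.

Chen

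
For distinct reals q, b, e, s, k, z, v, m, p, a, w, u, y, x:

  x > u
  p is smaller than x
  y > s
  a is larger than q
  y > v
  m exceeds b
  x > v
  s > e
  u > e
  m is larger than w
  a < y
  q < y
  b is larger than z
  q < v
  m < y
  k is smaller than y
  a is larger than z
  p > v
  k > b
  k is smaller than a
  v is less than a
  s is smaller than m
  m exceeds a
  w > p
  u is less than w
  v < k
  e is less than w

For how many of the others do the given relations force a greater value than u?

From u the given relations immediately reach w, x.
From those, m — 3 in total.
From those, y — 4 in total.
No other element is forced above u by the given relations, so the count is 4.

4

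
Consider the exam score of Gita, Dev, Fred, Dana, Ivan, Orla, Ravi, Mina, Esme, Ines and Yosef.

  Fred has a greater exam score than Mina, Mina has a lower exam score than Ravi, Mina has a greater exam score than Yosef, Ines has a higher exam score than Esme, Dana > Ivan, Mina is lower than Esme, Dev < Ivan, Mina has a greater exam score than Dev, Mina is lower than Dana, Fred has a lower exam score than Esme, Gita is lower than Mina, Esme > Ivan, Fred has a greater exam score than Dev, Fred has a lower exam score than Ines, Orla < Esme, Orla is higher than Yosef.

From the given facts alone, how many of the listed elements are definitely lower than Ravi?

The elements the relations force below Ravi are Yosef, Dev, Gita, Mina — no chain reaches any other.
That is 4.

4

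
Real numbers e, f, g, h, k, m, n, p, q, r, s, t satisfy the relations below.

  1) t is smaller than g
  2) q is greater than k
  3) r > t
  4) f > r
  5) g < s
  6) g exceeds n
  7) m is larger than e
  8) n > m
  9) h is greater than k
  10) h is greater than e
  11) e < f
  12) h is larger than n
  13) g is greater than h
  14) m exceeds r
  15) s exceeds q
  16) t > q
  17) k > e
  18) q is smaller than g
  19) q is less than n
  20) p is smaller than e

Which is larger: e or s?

Following the relations from e: e < k < q < t < r < m < n < h < g < s.
So e < s; s is the larger of the two.

s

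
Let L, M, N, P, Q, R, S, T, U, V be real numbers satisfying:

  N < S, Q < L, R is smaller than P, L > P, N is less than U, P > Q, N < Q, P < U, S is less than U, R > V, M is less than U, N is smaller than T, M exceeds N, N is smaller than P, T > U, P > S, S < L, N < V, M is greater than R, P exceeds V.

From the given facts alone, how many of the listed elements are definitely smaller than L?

Directly below L: Q, S, P.
One step further: N, V, R (6 so far).
Nothing else is reachable below L; 6 in all.

6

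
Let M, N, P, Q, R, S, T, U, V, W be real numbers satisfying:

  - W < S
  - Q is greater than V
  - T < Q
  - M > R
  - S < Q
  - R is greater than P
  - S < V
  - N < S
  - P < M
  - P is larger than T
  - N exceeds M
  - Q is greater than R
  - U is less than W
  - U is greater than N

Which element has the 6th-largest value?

Piecing the relations together gives one ordering: T < P < R < M < N < U < W < S < V < Q.
The 6th largest is N.

N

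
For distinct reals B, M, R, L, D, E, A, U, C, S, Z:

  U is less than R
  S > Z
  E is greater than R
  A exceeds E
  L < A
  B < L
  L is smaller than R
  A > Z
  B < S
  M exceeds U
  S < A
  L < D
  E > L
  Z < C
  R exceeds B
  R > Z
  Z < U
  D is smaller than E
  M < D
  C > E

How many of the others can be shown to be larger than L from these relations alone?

Directly above L: D, R, E, A.
One step further: C (5 so far).
No other element is forced above L by the given relations, so the count is 5.

5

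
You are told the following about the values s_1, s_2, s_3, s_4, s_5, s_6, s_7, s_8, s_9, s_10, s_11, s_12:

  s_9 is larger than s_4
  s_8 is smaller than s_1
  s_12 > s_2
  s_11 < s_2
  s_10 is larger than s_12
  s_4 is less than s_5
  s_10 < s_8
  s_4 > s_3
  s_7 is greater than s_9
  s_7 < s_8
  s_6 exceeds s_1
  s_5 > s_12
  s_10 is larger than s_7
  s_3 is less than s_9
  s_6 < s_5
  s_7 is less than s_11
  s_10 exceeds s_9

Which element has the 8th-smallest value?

Chaining the given pairs: s_3 < s_4 < s_9 < s_7 < s_11 < s_2 < s_12 < s_10 < s_8 < s_1 < s_6 < s_5.
Counting 8 from the smallest end gives s_10.

s_10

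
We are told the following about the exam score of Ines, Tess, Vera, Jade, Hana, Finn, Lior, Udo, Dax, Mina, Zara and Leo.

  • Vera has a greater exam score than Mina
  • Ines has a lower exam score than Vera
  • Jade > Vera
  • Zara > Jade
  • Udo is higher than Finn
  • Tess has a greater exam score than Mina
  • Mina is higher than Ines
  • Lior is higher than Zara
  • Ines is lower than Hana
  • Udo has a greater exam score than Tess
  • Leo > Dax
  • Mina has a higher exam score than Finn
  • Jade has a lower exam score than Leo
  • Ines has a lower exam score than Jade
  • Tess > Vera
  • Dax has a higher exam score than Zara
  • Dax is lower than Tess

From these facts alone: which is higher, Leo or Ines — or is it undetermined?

Leo

Link the given pairs in sequence: Ines < Mina; Mina < Vera; Vera < Jade; Jade < Zara; Zara < Dax; Dax < Leo.
Chaining these gives Ines < Mina < Vera < Jade < Zara < Dax < Leo.
So Leo is higher.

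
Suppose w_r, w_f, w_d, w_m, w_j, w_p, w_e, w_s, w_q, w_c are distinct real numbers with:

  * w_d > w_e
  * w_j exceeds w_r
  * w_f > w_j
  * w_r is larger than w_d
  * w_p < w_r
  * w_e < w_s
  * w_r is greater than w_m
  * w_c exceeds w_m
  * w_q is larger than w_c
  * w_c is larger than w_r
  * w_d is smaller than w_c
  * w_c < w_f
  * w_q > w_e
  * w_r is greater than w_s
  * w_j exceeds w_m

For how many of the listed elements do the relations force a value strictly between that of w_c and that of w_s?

The relations place w_s below w_c. An element lies strictly between them when it is forced above w_s and also forced below w_c.
Above w_s: {w_r, w_j, w_q, w_f}. Below w_c: {w_e, w_d, w_p, w_m, w_r}.
Intersection: {w_r} — 1.

1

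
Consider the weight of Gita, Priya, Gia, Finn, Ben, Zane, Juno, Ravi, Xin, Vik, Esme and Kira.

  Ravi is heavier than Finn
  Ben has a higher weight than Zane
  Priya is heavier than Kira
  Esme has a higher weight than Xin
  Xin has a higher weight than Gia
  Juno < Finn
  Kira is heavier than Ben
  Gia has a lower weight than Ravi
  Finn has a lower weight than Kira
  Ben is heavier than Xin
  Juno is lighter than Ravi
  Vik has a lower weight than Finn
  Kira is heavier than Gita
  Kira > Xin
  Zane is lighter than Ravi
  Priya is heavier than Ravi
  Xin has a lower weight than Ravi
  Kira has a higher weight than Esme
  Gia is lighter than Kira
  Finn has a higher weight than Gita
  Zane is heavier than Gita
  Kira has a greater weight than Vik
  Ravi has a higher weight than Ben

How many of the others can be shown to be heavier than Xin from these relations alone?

5

Directly above Xin: Ben, Esme, Kira, Ravi.
One step further: Priya (5 so far).
Nothing else is reachable above Xin; 5 in all.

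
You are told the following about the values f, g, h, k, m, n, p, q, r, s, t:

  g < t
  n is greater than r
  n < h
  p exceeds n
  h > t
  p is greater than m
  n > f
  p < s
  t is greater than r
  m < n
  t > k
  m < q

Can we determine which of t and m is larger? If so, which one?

undetermined

Following every chain through m: above m we get q, n, p, s, h.
t is not reached, and no chain runs the other way from t to m.
So the given relations leave the order of m and t undetermined.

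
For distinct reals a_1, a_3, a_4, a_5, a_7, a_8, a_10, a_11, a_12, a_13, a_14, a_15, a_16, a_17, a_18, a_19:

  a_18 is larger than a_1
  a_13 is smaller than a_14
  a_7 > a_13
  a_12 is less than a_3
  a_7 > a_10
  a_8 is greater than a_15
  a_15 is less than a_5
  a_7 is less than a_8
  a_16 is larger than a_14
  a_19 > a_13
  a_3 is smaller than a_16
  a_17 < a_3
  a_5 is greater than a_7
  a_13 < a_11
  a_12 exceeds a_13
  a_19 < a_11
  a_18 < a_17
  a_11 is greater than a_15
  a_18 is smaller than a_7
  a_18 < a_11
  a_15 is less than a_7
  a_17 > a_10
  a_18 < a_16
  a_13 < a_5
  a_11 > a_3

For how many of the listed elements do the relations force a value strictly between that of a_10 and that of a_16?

2

Chaining upward from a_10 reaches: a_17, a_3, a_7, a_5, a_8, a_11.
Chaining downward from a_16 reaches: a_1, a_18, a_13, a_17, a_14, a_12, a_3.
Strictly between a_10 and a_16 are those in both lists: a_17, a_3 — 2 elements.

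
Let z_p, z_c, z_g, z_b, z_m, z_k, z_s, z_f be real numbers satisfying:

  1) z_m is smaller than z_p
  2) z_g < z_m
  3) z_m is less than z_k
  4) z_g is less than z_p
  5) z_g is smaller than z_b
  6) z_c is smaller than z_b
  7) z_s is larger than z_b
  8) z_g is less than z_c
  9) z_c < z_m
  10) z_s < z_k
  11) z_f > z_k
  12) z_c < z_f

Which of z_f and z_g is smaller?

z_g

z_g < z_c and z_c < z_b give z_g < z_b.
Then z_b < z_s extends the chain to z_s.
Then z_s < z_k extends the chain to z_k.
Then z_k < z_f extends the chain to z_f.
So z_g < z_f; z_g is the smaller of the two.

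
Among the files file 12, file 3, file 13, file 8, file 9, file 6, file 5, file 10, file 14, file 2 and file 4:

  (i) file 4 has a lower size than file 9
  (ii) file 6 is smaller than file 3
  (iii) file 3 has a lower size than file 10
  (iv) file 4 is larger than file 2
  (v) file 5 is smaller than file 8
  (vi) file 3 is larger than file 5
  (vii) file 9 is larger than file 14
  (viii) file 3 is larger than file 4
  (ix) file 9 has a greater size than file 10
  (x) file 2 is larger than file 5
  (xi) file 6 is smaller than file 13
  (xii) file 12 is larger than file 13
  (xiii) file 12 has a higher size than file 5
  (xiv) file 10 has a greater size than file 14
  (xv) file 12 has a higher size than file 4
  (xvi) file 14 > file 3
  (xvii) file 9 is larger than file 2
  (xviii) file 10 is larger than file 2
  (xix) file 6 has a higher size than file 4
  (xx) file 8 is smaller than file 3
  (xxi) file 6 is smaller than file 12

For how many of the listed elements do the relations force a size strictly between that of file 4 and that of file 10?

3

The relations place file 4 below file 10. An element lies strictly between them when it is forced above file 4 and also forced below file 10.
Above file 4: {file 6, file 3, file 13, file 12, file 14, file 9}. Below file 10: {file 5, file 2, file 8, file 6, file 3, file 14}.
Intersection: {file 6, file 3, file 14} — 3.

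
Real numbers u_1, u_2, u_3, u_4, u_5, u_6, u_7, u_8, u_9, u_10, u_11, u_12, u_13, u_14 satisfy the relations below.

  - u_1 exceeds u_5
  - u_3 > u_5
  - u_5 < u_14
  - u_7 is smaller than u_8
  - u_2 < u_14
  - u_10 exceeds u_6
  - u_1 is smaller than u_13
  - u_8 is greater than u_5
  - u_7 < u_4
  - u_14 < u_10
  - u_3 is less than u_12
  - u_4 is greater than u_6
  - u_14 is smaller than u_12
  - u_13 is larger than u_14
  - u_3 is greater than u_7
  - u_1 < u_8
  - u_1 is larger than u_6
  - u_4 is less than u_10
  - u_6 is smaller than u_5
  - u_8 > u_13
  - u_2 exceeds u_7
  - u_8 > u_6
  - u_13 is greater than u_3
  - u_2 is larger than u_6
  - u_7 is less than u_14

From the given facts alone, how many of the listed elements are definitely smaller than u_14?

The elements the relations force below u_14 are u_6, u_5, u_7, u_2 — no chain reaches any other.
That is 4.

4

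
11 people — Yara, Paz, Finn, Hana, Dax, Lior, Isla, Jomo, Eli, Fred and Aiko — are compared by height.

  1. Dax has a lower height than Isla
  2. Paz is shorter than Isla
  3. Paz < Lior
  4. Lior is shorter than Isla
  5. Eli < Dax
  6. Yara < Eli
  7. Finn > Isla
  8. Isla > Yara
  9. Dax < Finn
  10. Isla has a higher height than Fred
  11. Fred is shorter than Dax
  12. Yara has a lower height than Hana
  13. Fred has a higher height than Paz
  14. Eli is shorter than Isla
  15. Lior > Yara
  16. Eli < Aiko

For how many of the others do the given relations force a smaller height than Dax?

The elements the relations force below Dax are Yara, Paz, Fred, Eli — no chain reaches any other.
That is 4.

4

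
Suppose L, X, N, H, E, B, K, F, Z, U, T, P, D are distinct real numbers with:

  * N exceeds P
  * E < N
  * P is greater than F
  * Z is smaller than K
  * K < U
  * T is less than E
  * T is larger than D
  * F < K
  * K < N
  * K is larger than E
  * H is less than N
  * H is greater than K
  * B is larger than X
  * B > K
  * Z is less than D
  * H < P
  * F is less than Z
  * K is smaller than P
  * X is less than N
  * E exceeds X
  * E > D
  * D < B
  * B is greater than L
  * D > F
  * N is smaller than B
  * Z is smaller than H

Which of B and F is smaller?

F

F < Z and Z < D give F < D.
With D < T: F < Z < D < T.
With T < E: F < Z < D < T < E.
Then E < K extends the chain to K.
With K < H: F < Z < D < T < E < K < H.
Then H < P extends the chain to P.
Then P < N extends the chain to N.
Then N < B extends the chain to B.
So F < B; F is the smaller of the two.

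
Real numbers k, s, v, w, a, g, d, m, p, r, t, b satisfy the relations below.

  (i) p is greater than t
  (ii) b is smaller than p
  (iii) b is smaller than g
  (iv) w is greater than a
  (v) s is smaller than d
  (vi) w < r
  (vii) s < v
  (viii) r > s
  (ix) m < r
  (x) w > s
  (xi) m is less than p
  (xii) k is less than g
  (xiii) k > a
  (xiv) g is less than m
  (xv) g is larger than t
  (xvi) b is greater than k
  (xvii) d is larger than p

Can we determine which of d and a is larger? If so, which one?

Chaining the given relations: a < k < b < g < m < p < d.
So d is larger.

d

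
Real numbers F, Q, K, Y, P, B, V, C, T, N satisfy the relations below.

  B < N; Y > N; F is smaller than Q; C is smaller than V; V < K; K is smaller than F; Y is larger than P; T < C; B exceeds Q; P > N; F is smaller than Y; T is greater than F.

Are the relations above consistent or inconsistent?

We have F < T stated directly, yet also T < C < V < K < F by chaining the others — so T < F. Contradiction.

inconsistent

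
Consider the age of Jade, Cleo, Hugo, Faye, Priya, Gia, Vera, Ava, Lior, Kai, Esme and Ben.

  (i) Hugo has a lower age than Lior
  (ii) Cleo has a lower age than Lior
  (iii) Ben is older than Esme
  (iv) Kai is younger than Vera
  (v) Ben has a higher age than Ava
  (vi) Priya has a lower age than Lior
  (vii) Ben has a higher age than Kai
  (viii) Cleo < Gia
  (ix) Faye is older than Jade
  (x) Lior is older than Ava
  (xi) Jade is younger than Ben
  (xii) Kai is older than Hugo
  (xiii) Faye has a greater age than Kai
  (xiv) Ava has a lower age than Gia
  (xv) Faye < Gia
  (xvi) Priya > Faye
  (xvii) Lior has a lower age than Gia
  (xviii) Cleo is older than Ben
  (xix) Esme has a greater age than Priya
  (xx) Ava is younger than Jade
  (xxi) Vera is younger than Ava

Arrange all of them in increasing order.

Hugo < Kai < Vera < Ava < Jade < Faye < Priya < Esme < Ben < Cleo < Lior < Gia

Each adjacent pair is fixed by a given relation: Hugo < Kai; Kai < Vera; Vera < Ava; Ava < Jade; Jade < Faye; Faye < Priya; Priya < Esme; Esme < Ben; Ben < Cleo; Cleo < Lior; Lior < Gia. Chaining them end to end gives the full order.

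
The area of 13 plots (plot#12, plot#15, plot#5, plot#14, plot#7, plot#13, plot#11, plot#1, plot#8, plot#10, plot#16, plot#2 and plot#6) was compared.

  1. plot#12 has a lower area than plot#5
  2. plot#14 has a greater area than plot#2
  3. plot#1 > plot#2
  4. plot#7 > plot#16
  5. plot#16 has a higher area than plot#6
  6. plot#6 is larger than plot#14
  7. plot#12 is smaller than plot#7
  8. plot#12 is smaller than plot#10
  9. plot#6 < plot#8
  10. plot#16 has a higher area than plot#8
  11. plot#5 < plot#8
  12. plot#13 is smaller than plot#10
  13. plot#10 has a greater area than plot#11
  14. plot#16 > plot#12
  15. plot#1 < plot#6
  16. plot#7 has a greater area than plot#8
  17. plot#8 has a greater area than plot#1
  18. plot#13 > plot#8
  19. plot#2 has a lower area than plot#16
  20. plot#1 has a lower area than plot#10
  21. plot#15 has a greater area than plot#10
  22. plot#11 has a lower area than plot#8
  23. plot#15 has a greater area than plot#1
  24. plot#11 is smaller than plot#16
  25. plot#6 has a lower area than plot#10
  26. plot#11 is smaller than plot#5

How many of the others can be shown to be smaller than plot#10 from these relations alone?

From plot#10 the given relations immediately reach plot#1, plot#6, plot#11, plot#12, plot#13.
From those, plot#2, plot#14, plot#8 — 8 in total.
From those, plot#5 — 9 in total.
No other element is forced below plot#10 by the given relations, so the count is 9.

9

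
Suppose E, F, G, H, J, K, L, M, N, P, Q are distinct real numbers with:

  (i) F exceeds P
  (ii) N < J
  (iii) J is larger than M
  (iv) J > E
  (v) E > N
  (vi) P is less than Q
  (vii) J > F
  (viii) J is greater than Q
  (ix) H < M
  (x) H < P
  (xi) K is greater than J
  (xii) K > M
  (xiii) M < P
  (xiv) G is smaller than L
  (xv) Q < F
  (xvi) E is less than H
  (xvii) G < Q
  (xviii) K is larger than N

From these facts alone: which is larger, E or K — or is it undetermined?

K

E < H and H < M give E < M.
Then M < P extends the chain to P.
With P < Q: E < H < M < P < Q.
Then Q < F extends the chain to F.
Then F < J extends the chain to J.
With J < K: E < H < M < P < Q < F < J < K.
So K is larger.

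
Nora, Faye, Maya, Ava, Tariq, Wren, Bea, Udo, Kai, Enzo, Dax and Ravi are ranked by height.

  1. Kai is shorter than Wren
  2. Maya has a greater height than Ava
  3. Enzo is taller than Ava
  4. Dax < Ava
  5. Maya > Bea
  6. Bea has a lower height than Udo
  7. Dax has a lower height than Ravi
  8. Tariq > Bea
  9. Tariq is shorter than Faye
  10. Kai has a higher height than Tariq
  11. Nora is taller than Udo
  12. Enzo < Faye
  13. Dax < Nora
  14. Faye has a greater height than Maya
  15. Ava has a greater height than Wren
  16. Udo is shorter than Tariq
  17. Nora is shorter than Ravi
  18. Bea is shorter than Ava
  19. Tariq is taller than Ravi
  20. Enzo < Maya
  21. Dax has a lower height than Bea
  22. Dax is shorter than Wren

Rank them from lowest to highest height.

Dax < Bea < Udo < Nora < Ravi < Tariq < Kai < Wren < Ava < Enzo < Maya < Faye

Nothing is placed below Dax, so it is least; from there Dax < Bea; Bea < Udo; Udo < Nora; Nora < Ravi; Ravi < Tariq; Tariq < Kai; Kai < Wren; Wren < Ava; Ava < Enzo; Enzo < Maya; Maya < Faye, each given directly.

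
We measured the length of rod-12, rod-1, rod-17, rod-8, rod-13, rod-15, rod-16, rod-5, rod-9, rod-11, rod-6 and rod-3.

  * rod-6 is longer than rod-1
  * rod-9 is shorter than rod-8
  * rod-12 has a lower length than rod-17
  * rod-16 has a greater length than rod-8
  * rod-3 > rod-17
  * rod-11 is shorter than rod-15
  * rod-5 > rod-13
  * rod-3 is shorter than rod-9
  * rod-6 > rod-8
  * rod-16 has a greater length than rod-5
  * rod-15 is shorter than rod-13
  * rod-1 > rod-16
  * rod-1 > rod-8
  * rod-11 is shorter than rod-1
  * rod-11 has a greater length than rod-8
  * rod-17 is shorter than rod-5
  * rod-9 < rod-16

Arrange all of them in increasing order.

rod-12 < rod-17 < rod-3 < rod-9 < rod-8 < rod-11 < rod-15 < rod-13 < rod-5 < rod-16 < rod-1 < rod-6

Nothing is placed below rod-12, so it is least; from there rod-12 < rod-17; rod-17 < rod-3; rod-3 < rod-9; rod-9 < rod-8; rod-8 < rod-11; rod-11 < rod-15; rod-15 < rod-13; rod-13 < rod-5; rod-5 < rod-16; rod-16 < rod-1; rod-1 < rod-6, each given directly.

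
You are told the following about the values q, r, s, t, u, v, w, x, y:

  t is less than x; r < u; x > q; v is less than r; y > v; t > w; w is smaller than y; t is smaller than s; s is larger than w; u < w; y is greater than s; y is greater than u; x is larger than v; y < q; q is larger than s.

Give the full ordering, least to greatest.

Each adjacent pair is fixed by a given relation: v < r; r < u; u < w; w < t; t < s; s < y; y < q; q < x. Chaining them end to end gives the full order.

v < r < u < w < t < s < y < q < x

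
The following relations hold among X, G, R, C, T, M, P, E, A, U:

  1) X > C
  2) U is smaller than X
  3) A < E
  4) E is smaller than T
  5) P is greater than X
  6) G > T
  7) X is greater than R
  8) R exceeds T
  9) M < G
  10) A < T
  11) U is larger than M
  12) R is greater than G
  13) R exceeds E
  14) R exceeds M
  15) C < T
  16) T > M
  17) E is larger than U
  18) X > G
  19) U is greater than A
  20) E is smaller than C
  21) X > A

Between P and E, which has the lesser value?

Link the given pairs in sequence: E < C; C < T; T < G; G < R; R < X; X < P.
Together: E < C < T < G < R < X < P.
So E < P; E is the smaller of the two.

E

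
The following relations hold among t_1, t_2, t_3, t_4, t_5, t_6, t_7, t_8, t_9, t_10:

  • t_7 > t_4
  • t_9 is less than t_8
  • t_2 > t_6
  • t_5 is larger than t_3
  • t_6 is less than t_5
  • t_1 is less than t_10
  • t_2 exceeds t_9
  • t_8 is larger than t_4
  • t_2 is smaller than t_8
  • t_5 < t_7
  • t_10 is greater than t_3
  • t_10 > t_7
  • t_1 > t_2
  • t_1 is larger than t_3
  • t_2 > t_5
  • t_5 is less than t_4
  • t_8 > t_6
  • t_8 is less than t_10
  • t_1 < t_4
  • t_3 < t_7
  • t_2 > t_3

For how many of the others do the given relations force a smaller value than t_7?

7

The elements the relations force below t_7 are t_9, t_3, t_6, t_5, t_2, t_1, t_4 — no chain reaches any other.
That is 7.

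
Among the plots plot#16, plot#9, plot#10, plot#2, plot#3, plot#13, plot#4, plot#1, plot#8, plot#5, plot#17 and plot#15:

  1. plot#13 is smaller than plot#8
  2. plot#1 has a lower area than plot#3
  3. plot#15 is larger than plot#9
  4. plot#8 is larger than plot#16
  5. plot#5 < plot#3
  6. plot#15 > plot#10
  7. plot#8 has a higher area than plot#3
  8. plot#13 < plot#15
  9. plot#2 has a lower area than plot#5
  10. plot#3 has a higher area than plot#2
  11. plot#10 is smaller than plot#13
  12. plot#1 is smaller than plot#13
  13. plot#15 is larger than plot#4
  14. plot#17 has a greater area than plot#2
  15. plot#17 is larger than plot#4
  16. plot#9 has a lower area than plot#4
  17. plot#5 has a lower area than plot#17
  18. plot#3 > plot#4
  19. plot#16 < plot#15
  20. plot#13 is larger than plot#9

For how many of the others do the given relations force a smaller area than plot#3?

From plot#3 the given relations immediately reach plot#2, plot#1, plot#5, plot#4.
From those, plot#9 — 5 in total.
Nothing else is reachable below plot#3; 5 in all.

5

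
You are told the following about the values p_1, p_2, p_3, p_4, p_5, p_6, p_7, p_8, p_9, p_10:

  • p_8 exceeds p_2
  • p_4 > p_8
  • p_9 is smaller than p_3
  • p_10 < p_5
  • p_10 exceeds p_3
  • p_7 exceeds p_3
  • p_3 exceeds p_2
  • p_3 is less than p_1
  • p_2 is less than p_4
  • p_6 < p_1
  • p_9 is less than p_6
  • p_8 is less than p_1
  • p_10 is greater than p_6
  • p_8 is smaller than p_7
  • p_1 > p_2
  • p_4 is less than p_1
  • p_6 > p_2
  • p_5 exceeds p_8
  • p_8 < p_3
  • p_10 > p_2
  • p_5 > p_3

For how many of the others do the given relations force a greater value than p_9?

Directly above p_9: p_6, p_3.
One step further: p_10, p_5, p_1, p_7 (6 so far).
Nothing else is reachable above p_9; 6 in all.

6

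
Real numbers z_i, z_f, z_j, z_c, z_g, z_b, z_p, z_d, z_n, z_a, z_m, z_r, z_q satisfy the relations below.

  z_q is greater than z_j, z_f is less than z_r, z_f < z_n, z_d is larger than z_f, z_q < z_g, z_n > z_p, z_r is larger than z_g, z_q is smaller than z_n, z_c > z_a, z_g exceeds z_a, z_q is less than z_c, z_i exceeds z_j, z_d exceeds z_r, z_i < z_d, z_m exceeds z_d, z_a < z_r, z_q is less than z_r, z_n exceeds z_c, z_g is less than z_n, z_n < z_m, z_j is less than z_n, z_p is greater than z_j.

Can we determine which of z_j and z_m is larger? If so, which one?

z_j < z_q < z_g < z_r < z_d < z_m, by transitivity through z_q, z_g, z_r, z_d.
So z_m is larger.

z_m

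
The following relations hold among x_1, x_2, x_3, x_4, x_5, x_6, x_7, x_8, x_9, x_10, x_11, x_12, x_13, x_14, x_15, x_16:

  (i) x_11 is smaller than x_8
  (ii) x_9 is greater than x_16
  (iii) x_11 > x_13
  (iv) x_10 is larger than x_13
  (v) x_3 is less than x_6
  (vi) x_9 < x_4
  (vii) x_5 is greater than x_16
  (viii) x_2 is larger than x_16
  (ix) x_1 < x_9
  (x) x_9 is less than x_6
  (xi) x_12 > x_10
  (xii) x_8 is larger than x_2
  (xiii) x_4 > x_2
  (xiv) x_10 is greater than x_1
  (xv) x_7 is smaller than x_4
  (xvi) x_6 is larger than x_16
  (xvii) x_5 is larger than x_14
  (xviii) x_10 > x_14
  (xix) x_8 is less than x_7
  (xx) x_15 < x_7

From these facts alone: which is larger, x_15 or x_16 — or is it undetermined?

Following every chain through x_16: above x_16 we get x_9, x_5, x_2, x_8, x_7, x_4, x_6.
x_15 is not reached, and no chain runs the other way from x_15 to x_16.
So the given relations leave the order of x_16 and x_15 undetermined.

undetermined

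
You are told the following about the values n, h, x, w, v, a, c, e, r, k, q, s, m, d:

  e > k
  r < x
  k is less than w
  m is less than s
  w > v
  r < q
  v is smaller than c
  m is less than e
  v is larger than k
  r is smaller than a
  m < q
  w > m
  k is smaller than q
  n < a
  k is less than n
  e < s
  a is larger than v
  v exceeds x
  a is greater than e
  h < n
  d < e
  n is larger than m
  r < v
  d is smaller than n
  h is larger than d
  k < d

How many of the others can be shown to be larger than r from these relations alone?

6

From r the given relations immediately reach x, q, v, a.
From those, c, w — 6 in total.
No other element is forced above r by the given relations, so the count is 6.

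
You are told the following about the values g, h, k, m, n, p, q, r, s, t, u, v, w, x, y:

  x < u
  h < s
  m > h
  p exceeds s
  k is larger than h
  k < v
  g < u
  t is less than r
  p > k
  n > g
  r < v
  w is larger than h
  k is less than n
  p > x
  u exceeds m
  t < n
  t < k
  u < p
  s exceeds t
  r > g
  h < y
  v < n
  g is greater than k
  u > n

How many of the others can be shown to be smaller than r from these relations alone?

The elements the relations force below r are h, t, k, g — no chain reaches any other.
That is 4.

4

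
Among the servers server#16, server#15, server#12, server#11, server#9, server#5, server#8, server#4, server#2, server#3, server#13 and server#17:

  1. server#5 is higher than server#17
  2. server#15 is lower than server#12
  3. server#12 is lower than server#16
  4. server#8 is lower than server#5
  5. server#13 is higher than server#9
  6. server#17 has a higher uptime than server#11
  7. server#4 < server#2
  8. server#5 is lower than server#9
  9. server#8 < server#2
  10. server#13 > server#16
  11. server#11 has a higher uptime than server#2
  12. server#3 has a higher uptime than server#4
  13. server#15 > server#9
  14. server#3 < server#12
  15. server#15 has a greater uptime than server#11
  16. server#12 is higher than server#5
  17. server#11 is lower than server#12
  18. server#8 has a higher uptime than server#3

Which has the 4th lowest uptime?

server#2

Piecing the relations together gives one ordering: server#4 < server#3 < server#8 < server#2 < server#11 < server#17 < server#5 < server#9 < server#15 < server#12 < server#16 < server#13.
Counting 4 from the smallest end gives server#2.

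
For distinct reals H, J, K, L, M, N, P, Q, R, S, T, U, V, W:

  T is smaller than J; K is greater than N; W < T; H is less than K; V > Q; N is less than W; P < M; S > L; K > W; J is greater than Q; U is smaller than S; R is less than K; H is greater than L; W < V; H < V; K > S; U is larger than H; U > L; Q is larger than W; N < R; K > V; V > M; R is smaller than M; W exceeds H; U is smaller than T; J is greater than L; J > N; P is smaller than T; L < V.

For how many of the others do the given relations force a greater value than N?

8

The elements the relations force above N are W, R, Q, T, M, V, J, K — no chain reaches any other.
That is 8.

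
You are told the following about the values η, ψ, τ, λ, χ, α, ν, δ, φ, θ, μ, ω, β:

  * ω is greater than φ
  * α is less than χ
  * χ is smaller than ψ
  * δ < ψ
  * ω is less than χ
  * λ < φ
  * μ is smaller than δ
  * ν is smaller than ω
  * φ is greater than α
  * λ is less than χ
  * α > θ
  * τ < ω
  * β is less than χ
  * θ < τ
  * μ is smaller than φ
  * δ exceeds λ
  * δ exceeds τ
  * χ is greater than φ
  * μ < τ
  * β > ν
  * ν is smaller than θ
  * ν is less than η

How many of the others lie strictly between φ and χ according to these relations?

Chaining upward from φ reaches: ω, ψ.
Chaining downward from χ reaches: ν, λ, μ, θ, α, τ, ω, β.
Strictly between φ and χ are those in both lists: ω — 1 element.

1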